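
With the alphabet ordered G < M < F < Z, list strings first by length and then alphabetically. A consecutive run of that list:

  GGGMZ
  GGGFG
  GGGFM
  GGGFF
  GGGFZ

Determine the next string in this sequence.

The successor of GGGFZ increments the rightmost position that isn't already Z and resets every position after it to G.

GGGZG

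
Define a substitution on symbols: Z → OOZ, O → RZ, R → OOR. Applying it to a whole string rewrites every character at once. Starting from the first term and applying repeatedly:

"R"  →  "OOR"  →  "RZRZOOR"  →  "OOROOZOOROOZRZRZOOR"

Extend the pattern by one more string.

Replace each of the 19 characters of OOROOZOOROOZRZRZOOR in place — RZ RZ OOR RZ RZ OOZ RZ RZ OOR RZ RZ OOZ OOR OOZ OOR OOZ RZ RZ OOR — and concatenate.

RZRZOORRZRZOOZRZRZOORRZRZOOZOOROOZOOROOZRZRZOOR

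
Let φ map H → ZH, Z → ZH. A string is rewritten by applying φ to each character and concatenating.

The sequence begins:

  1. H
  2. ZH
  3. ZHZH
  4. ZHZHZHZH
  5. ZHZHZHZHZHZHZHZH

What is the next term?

Rewriting the 16 symbols of ZHZHZHZHZHZHZHZH one by one yields ZH ZH ZH ZH ZH ZH ZH ZH ZH ZH ZH ZH ZH ZH ZH ZH; concatenated:

ZHZHZHZHZHZHZHZHZHZHZHZHZHZHZHZH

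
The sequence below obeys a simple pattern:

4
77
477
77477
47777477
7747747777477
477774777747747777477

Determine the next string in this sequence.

7747747777477477774777747747777477

From term 3 onward, concatenate the second-to-last term with the last: 4·77 = 477, 77·477 = 77477, …
So term 8 is 7747747777477·477774777747747777477.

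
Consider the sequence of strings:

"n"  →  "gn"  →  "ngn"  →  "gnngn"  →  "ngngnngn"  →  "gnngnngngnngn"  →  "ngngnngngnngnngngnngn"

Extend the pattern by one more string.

From term 3 onward, concatenate the second-to-last term with the last: n·gn = ngn, gn·ngn = gnngn, …
The next term joins gnngnngngnngn and ngngnngngnngnngngnngn.

gnngnngngnngnngngnngngnngnngngnngn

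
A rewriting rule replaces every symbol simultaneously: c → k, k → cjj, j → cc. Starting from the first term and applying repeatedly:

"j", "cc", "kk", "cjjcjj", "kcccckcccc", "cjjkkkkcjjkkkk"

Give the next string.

Applying the rule to each of the 14 symbols of cjjkkkkcjjkkkk gives the pieces k cc cc cjj cjj cjj cjj k cc cc cjj cjj cjj cjj, which concatenate to the answer.

kcccccjjcjjcjjcjjkcccccjjcjjcjjcjj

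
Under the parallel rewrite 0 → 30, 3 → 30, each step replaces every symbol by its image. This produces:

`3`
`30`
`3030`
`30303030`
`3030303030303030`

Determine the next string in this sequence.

φ(3030303030303030) expands symbol-by-symbol to 30 30 30 30 30 30 30 30 30 30 30 30 30 30 30 30; joining the 16 pieces gives the next term.

30303030303030303030303030303030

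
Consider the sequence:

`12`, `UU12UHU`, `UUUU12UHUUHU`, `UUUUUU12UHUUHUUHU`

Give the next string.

UUUUUUUU12UHUUHUUHUUHU

Each term wraps the previous one in UU on the left and UHU on the right.
So the next term is UU·UUUUUU12UHUUHUUHU·UHU.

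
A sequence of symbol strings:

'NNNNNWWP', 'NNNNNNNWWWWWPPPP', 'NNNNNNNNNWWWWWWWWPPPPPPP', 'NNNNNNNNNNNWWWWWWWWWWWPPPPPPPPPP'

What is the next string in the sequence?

Reading off run lengths: N runs 5, 7, 9, 11; W runs 2, 5, 8, 11; P runs 1, 4, 7, 10 — each is linear in n (n = 1, 2, …).
For the next term, n = 5, so the run lengths are 13, 14, 13.

NNNNNNNNNNNNNWWWWWWWWWWWWWWPPPPPPPPPPPPP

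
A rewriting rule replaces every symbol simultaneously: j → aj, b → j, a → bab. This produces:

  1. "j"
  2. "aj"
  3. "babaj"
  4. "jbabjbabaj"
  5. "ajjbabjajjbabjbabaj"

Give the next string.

Rewriting the 19 symbols of ajjbabjajjbabjbabaj one by one yields bab aj aj j bab j aj bab aj aj j bab j aj j bab j bab aj; concatenated:

babajajjbabjajbabajajjbabjajjbabjbabaj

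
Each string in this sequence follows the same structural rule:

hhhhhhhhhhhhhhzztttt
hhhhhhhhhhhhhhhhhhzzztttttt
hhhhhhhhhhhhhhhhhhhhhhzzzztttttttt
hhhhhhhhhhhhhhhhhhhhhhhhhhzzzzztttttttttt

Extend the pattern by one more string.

Reading off run lengths: h runs 14, 18, 22, 26; z runs 2, 3, 4, 5; t runs 4, 6, 8, 10 — each is linear in n, where the shown terms are n = 3, 4, 5, 6.
At n = 7 the blocks have lengths 30, 6, 12.

hhhhhhhhhhhhhhhhhhhhhhhhhhhhhhzzzzzztttttttttttt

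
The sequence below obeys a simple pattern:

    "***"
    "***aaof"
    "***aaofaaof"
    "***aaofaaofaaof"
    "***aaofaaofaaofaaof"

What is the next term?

The strings grow by a fixed suffix aaof each time.
Applying this once more to ***aaofaaofaaofaaof:

***aaofaaofaaofaaofaaof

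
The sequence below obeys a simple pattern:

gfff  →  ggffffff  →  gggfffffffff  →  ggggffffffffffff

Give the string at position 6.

Term n consists of n g's, followed by 3n f's (n = 1, 2, …).
At n = 6 the blocks have lengths 6, 18.

ggggggffffffffffffffffff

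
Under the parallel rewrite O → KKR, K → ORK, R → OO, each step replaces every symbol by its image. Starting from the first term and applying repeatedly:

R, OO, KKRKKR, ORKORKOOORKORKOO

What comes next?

KKROOORKKKROOORKKKRKKRKKROOORKKKROOORKKKRKKR

φ(ORKORKOOORKORKOO) expands symbol-by-symbol to KKR OO ORK KKR OO ORK KKR KKR KKR OO ORK KKR OO ORK KKR KKR; joining the 16 pieces gives the next term.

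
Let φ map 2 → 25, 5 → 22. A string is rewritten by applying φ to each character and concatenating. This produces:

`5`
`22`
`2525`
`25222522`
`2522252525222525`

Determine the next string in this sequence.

Applying the rule to each of the 16 symbols of 2522252525222525 gives the pieces 25 22 25 25 25 22 25 22 25 22 25 25 25 22 25 22, which concatenate to the answer.

25222525252225222522252525222522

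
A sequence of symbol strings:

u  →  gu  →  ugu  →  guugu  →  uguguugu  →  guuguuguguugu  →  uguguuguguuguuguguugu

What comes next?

This is a Fibonacci-style word recurrence s(k) = s(k−2)·s(k−1): e.g. u·gu = ugu.
Continuing: guuguuguguugu · uguguuguguuguuguguugu gives term 8.

guuguuguguuguuguguuguguuguuguguugu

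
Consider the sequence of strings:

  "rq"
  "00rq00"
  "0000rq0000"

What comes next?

000000rq000000

Each term wraps the previous one in 00 on the left and 00 on the right.
One more step from 0000rq0000 gives the answer.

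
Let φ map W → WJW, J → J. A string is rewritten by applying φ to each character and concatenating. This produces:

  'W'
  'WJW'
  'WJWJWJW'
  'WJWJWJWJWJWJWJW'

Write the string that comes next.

Rewriting the 15 symbols of WJWJWJWJWJWJWJW one by one yields WJW J WJW J WJW J WJW J WJW J WJW J WJW J WJW; concatenated:

WJWJWJWJWJWJWJWJWJWJWJWJWJWJWJW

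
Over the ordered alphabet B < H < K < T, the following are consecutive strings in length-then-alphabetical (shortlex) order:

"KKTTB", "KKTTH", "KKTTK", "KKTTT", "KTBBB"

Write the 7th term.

Advancing 2 positions from KTBBB through KTBBB → KTBBH reaches term 7.

KTBBK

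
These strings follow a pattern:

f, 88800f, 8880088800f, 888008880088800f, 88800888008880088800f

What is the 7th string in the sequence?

888008880088800888008880088800f

Each term is the previous one with 88800 prepended.
From 88800888008880088800f, 2 further steps: 88800888008880088800f → 8880088800888008880088800f → (answer).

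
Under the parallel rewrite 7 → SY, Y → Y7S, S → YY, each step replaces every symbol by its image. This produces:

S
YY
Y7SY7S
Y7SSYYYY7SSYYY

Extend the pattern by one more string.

Y7SSYYYYYY7SY7SY7SY7SSYYYYYY7SY7SY7S

Replace each of the 14 characters of Y7SSYYYY7SSYYY in place — Y7S SY YY YY Y7S Y7S Y7S Y7S SY YY YY Y7S Y7S Y7S — and concatenate.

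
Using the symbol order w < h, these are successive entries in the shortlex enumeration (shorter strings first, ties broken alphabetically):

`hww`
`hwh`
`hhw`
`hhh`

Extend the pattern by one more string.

hhh is the last string of length 3, so the next is the first of length 4: w repeated 4 times.

wwww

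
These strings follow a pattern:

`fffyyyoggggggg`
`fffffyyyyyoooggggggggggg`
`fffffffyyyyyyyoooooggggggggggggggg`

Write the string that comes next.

Reading off run lengths: f runs 3, 5, 7; y runs 3, 5, 7; o runs 1, 3, 5; g runs 7, 11, 15 — each is linear in n (n = 1, 2, …).
Setting n = 4 gives 9, 9, 7, 19 characters in each block.

fffffffffyyyyyyyyyoooooooggggggggggggggggggg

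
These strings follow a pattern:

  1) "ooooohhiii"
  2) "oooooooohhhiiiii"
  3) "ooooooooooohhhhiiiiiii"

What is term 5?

Term n consists of 3n-1 o's, followed by n h's, followed by 2n-1 i's, where the shown terms are n = 2, 3, 4.
At n = 6 the blocks have lengths 17, 6, 11.

ooooooooooooooooohhhhhhiiiiiiiiiii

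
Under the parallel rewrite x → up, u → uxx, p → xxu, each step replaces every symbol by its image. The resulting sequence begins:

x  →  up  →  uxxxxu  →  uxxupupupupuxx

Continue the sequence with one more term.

φ(uxxupupupupuxx) expands symbol-by-symbol to uxx up up uxx xxu uxx xxu uxx xxu uxx xxu uxx up up; joining the 14 pieces gives the next term.

uxxupupuxxxxuuxxxxuuxxxxuuxxxxuuxxupup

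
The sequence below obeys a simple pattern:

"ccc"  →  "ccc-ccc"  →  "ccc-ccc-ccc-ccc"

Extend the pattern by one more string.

Every step duplicates the string with '-' between the halves.
So the next term is two copies of ccc-ccc-ccc-ccc with '-' between the halves.

ccc-ccc-ccc-ccc-ccc-ccc-ccc-ccc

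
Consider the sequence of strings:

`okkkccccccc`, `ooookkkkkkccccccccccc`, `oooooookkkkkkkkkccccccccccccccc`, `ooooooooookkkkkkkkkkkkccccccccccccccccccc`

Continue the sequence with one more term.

Each string has the form o^{3n-2} k^{3n} c^{4n+3} (n = 1, 2, …).
For the next term, n = 5, so the run lengths are 13, 15, 23.

oooooooooooookkkkkkkkkkkkkkkccccccccccccccccccccccc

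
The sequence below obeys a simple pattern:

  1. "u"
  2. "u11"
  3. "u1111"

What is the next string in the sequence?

The strings grow by a fixed suffix 11 each time.
One more step from u1111 gives the answer.

u111111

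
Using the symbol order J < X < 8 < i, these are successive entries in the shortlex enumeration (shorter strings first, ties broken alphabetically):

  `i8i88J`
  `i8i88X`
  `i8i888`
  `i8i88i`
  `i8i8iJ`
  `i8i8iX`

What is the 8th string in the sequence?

Stepping forward 2 times from i8i8iX: i8i8iX → i8i8i8, then the target.

i8i8ii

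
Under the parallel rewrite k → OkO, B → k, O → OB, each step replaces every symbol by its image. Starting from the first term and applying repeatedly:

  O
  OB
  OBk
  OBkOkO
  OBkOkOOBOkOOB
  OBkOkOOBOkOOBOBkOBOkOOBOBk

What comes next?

OBkOkOOBOkOOBOBkOBOkOOBOBkOBkOkOOBkOBOkOOBOBkOBkOkO

Replace each of the 26 characters of OBkOkOOBOkOOBOBkOBOkOOBOBk in place — OB k OkO OB OkO OB OB k OB OkO OB OB k OB k OkO OB k OB OkO OB OB k OB k OkO — and concatenate.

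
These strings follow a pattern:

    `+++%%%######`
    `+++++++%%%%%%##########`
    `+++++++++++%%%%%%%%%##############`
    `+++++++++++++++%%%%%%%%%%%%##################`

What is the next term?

Each string has the form +^{4n-1} %^{3n} #^{4n+2} (n = 1, 2, …).
Setting n = 5 gives 19, 15, 22 characters in each block.

+++++++++++++++++++%%%%%%%%%%%%%%%######################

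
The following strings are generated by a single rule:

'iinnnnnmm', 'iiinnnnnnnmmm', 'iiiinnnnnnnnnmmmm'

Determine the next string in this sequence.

iiiiinnnnnnnnnnnmmmmm

Term n consists of n i's, followed by 2n+1 n's, followed by n m's, where the shown terms are n = 2, 3, 4.
For the next term, n = 5, so the run lengths are 5, 11, 5.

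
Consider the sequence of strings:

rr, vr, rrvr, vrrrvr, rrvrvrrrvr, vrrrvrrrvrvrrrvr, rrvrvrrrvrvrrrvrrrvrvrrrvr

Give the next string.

Each term (from the third on) is the two preceding terms concatenated in order: term 3 = rr·vr = rrvr.
Continuing: vrrrvrrrvrvrrrvr · rrvrvrrrvrvrrrvrrrvrvrrrvr gives term 8.

vrrrvrrrvrvrrrvrrrvrvrrrvrvrrrvrrrvrvrrrvr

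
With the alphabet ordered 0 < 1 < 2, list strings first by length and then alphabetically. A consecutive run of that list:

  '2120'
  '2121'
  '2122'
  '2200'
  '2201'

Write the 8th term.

2211

Continuing the enumeration 3 steps past 2201: 2201 → 2202 → 2210 → (answer).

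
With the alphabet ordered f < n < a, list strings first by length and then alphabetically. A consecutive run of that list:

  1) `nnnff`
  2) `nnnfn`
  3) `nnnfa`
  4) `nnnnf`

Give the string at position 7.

nnnaf

Stepping forward 3 times from nnnnf: nnnnf → nnnnn → nnnna, then the target.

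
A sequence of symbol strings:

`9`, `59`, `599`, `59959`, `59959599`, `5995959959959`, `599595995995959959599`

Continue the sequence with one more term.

From term 3 onward, concatenate the last term with the second-to-last: 59·9 = 599, 599·59 = 59959, …
So term 8 is 599595995995959959599·5995959959959.

5995959959959599595995995959959959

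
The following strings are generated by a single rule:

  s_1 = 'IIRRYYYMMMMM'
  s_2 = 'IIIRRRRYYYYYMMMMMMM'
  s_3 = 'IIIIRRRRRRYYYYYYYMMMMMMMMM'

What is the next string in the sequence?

Reading off run lengths: I runs 2, 3, 4; R runs 2, 4, 6; Y runs 3, 5, 7; M runs 5, 7, 9 — each is linear in n, where the shown terms are n = 2, 3, 4.
At n = 5 the blocks have lengths 5, 8, 9, 11.

IIIIIRRRRRRRRYYYYYYYYYMMMMMMMMMMM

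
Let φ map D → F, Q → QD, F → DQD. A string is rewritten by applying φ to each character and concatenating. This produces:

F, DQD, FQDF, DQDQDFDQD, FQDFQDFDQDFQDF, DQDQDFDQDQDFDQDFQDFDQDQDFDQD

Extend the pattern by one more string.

φ(DQDQDFDQDQDFDQDFQDFDQDQDFDQD) expands symbol-by-symbol to F QD F QD F DQD F QD F QD F DQD F QD F DQD QD F DQD F QD F QD F DQD F QD F; joining the 28 pieces gives the next term.

FQDFQDFDQDFQDFQDFDQDFQDFDQDQDFDQDFQDFQDFDQDFQDF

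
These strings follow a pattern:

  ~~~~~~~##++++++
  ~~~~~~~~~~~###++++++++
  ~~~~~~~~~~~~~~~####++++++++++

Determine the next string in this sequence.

~~~~~~~~~~~~~~~~~~~#####++++++++++++

Term n consists of 4n-1 ~'s, followed by n #'s, followed by 2n+2 +'s, where the shown terms are n = 2, 3, 4.
At n = 5 the blocks have lengths 19, 5, 12.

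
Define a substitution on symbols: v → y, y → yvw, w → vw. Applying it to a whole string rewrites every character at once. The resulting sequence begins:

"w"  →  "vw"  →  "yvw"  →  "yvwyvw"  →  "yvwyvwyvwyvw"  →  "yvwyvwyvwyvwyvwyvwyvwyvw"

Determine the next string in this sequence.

yvwyvwyvwyvwyvwyvwyvwyvwyvwyvwyvwyvwyvwyvwyvwyvw

Replace each of the 24 characters of yvwyvwyvwyvwyvwyvwyvwyvw in place — yvw y vw yvw y vw yvw y vw yvw y vw yvw y vw yvw y vw yvw y vw yvw y vw — and concatenate.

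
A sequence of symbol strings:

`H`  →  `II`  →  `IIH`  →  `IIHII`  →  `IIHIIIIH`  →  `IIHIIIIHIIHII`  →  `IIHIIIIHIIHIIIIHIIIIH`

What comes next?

IIHIIIIHIIHIIIIHIIIIHIIHIIIIHIIHII

Each term (from the third on) is the previous term followed by the one before it: term 3 = II·H = IIH.
Continuing: IIHIIIIHIIHIIIIHIIIIH · IIHIIIIHIIHII gives term 8.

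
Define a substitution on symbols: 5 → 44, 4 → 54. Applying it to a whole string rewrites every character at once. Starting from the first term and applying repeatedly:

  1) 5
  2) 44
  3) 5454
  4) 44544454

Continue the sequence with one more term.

5454445454544454

Rewriting each symbol of 44544454: 4→54, 4→54, 5→44, 4→54, 4→54, 4→54, 5→44, 4→54, which concatenates to 54 54 44 54 54 54 44 54.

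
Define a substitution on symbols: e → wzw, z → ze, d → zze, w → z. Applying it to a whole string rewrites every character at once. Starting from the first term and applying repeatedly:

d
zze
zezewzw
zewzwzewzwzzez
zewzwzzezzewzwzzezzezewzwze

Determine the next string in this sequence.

Rewriting the 27 symbols of zewzwzzezzewzwzzezzezewzwze one by one yields ze wzw z ze z ze ze wzw ze ze wzw z ze z ze ze wzw ze ze wzw ze wzw z ze z ze wzw; concatenated:

zewzwzzezzezewzwzezewzwzzezzezewzwzezewzwzewzwzzezzewzw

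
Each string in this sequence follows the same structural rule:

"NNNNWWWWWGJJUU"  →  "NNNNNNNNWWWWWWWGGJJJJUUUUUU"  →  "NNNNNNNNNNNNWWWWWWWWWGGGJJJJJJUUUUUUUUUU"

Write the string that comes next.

NNNNNNNNNNNNNNNNWWWWWWWWWWWGGGGJJJJJJJJUUUUUUUUUUUUUU

Each string has the form N^{4n} W^{2n+3} G^{n} J^{2n} U^{4n-2} (n = 1, 2, …).
For the next term, n = 4, so the run lengths are 16, 11, 4, 8, 14.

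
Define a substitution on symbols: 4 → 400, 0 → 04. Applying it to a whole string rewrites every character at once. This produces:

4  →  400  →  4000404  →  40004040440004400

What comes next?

40004040440004400044004000404044004000404

Applying the rule to each of the 17 symbols of 40004040440004400 gives the pieces 400 04 04 04 400 04 400 04 400 400 04 04 04 400 400 04 04, which concatenate to the answer.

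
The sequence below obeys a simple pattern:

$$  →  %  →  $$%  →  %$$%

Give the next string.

From term 3 onward, concatenate the second-to-last term with the last: $$·% = $$%, %·$$% = %$$%, …
The next term joins $$% and %$$%.

$$%%$$%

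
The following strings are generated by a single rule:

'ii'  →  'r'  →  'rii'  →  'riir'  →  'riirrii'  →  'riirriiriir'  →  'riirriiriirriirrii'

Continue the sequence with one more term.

This is a Fibonacci-style word recurrence s(k) = s(k−1)·s(k−2): e.g. r·ii = rii.
Continuing: riirriiriirriirrii · riirriiriir gives term 8.

riirriiriirriirriiriirriiriir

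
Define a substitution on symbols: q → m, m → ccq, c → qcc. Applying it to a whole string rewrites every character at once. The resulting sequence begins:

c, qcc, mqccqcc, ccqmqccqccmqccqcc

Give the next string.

Applying the rule to each of the 17 symbols of ccqmqccqccmqccqcc gives the pieces qcc qcc m ccq m qcc qcc m qcc qcc ccq m qcc qcc m qcc qcc, which concatenate to the answer.

qccqccmccqmqccqccmqccqccccqmqccqccmqccqcc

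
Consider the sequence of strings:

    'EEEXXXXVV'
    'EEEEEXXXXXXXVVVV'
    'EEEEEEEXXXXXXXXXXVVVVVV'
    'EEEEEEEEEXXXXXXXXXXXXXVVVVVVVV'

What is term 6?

EEEEEEEEEEEEEXXXXXXXXXXXXXXXXXXXVVVVVVVVVVVV

The n-th term is 2n+1 E's then 3n+1 X's then 2n V's (n = 1, 2, …).
For term 6, n = 6, so the run lengths are 13, 19, 12.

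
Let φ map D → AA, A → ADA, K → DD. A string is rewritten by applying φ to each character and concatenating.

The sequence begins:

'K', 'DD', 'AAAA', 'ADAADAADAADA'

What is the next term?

ADAAAADAADAAAADAADAAAADAADAAAADA

Expanding ADAADAADAADA: A→ADA, D→AA, A→ADA, A→ADA, D→AA, A→ADA, A→ADA, D→AA, A→ADA, A→ADA, D→AA, A→ADA. Concatenated: ADA AA ADA ADA AA ADA ADA AA ADA ADA AA ADA.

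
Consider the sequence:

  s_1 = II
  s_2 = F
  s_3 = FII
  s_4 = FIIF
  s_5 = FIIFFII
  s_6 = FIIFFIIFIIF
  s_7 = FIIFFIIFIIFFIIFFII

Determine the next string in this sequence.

FIIFFIIFIIFFIIFFIIFIIFFIIFIIF

This is a Fibonacci-style word recurrence s(k) = s(k−1)·s(k−2): e.g. F·II = FII.
The next term joins FIIFFIIFIIFFIIFFII and FIIFFIIFIIF.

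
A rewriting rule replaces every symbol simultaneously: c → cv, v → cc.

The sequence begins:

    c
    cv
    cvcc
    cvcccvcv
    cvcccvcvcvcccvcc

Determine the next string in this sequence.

Applying the rule to each of the 16 symbols of cvcccvcvcvcccvcc gives the pieces cv cc cv cv cv cc cv cc cv cc cv cv cv cc cv cv, which concatenate to the answer.

cvcccvcvcvcccvcccvcccvcvcvcccvcv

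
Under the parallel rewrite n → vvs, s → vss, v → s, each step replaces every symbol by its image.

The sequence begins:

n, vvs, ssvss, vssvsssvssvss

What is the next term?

Replace each of the 13 characters of vssvsssvssvss in place — s vss vss s vss vss vss s vss vss s vss vss — and concatenate.

svssvsssvssvssvsssvssvsssvssvss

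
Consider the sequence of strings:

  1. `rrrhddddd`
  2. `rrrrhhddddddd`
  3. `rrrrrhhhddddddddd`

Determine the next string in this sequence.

Term n consists of n+1 r's, followed by n-1 h's, followed by 2n+1 d's, where the shown terms are n = 2, 3, 4.
At n = 5 the blocks have lengths 6, 4, 11.

rrrrrrhhhhddddddddddd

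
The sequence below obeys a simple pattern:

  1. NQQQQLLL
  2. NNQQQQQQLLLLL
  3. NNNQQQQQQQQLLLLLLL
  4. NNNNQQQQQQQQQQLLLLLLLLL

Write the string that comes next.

NNNNNQQQQQQQQQQQQLLLLLLLLLLL

The n-th term is n N's then 2n+2 Q's then 2n+1 L's (n = 1, 2, …).
At n = 5 the blocks have lengths 5, 12, 11.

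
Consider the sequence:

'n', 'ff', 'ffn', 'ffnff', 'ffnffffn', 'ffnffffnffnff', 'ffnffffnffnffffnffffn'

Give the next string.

ffnffffnffnffffnffffnffnffffnffnff

Each term (from the third on) is the previous term followed by the one before it: term 3 = ff·n = ffn.
The next term joins ffnffffnffnffffnffffn and ffnffffnffnff.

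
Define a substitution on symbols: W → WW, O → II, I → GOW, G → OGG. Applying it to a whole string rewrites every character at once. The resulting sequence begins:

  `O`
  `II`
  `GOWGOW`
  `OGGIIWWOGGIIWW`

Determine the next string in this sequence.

IIOGGOGGGOWGOWWWWWIIOGGOGGGOWGOWWWWW

Replace each of the 14 characters of OGGIIWWOGGIIWW in place — II OGG OGG GOW GOW WW WW II OGG OGG GOW GOW WW WW — and concatenate.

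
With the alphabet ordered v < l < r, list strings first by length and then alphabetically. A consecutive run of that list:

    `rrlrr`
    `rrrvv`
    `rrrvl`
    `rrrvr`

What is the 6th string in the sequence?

Continuing the enumeration 2 steps past rrrvr: rrrvr → rrrlv → (answer).

rrrll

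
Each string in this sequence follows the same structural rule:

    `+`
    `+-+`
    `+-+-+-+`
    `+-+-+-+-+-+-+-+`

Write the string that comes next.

s(k+1) = s(k)·-·s(k) — each term doubles the last with '-' between the halves.
One more doubling of +-+-+-+-+-+-+-+ gives the answer.

+-+-+-+-+-+-+-+-+-+-+-+-+-+-+-+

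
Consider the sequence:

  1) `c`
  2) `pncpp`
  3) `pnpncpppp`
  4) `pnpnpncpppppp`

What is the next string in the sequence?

s(k+1) = pn·s(k)·pp, so each term gains pn as a prefix and pp as a suffix.
So the next term is pn·pnpnpncpppppp·pp.

pnpnpnpncpppppppp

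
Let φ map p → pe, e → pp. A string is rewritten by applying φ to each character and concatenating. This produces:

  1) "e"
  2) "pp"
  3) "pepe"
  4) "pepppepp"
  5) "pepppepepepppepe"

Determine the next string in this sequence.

Rewriting the 16 symbols of pepppepepepppepe one by one yields pe pp pe pe pe pp pe pp pe pp pe pe pe pp pe pp; concatenated:

pepppepepepppepppepppepepepppepp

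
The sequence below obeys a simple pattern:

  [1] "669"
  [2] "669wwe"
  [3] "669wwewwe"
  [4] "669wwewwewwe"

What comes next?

Each term is the previous one with wwe appended.
One more step from 669wwewwewwe gives the answer.

669wwewwewwewwe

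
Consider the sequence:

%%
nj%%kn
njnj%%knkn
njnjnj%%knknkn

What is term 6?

njnjnjnjnj%%knknknknkn

s(k+1) = nj·s(k)·kn, so each term gains nj as a prefix and kn as a suffix.
From njnjnj%%knknkn, 2 further steps: njnjnj%%knknkn → njnjnjnj%%knknknkn → (answer).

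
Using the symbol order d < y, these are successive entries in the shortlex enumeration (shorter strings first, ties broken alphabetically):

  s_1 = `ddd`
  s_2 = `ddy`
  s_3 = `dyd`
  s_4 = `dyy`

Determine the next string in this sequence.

ydd

Treat dyy as a base-2 numeral over the given alphabet and add one, carrying through any trailing y's.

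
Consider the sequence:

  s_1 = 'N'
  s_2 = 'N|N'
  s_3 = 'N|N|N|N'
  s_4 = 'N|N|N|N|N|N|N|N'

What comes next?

Every step duplicates the string with '|' between the halves.
Doubling N|N|N|N|N|N|N|N with '|' between the halves:

N|N|N|N|N|N|N|N|N|N|N|N|N|N|N|N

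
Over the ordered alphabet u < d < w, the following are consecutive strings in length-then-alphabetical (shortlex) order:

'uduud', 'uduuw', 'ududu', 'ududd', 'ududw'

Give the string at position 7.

Stepping forward 2 times from ududw: ududw → uduwu, then the target.

uduwd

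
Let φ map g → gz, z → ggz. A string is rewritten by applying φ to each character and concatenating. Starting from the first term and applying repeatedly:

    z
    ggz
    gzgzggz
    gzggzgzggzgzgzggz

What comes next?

Replace each of the 17 characters of gzggzgzggzgzgzggz in place — gz ggz gz gz ggz gz ggz gz gz ggz gz ggz gz ggz gz gz ggz — and concatenate.

gzggzgzgzggzgzggzgzgzggzgzggzgzggzgzgzggz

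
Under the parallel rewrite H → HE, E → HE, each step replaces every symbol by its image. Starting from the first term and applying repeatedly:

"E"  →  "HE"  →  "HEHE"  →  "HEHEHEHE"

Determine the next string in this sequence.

Rewriting each symbol of HEHEHEHE: H→HE, E→HE, H→HE, E→HE, H→HE, E→HE, H→HE, E→HE, which concatenates to HE HE HE HE HE HE HE HE.

HEHEHEHEHEHEHEHE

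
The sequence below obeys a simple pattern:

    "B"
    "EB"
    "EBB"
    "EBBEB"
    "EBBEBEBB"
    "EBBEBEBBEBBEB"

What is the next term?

From term 3 onward, concatenate the last term with the second-to-last: EB·B = EBB, EBB·EB = EBBEB, …
So term 7 is EBBEBEBBEBBEB·EBBEBEBB.

EBBEBEBBEBBEBEBBEBEBB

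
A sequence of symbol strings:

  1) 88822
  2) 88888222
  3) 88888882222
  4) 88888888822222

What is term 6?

Term n consists of 2n+1 8's, followed by n+1 2's (n = 1, 2, …).
For term 6, n = 6, so the run lengths are 13, 7.

88888888888882222222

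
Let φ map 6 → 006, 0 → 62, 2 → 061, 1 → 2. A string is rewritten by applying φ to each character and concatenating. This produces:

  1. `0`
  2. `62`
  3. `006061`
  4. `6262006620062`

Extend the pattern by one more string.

00606100606162620060060616262006061

Applying the rule to each of the 13 symbols of 6262006620062 gives the pieces 006 061 006 061 62 62 006 006 061 62 62 006 061, which concatenate to the answer.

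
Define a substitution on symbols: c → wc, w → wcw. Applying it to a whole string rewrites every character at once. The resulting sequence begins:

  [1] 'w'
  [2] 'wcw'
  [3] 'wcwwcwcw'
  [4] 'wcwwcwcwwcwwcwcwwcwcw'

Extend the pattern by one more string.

wcwwcwcwwcwwcwcwwcwcwwcwwcwcwwcwwcwcwwcwcwwcwwcwcwwcwcw

φ(wcwwcwcwwcwwcwcwwcwcw) expands symbol-by-symbol to wcw wc wcw wcw wc wcw wc wcw wcw wc wcw wcw wc wcw wc wcw wcw wc wcw wc wcw; joining the 21 pieces gives the next term.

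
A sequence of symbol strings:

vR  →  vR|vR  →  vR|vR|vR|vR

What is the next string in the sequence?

Each string is two copies of the previous one joined by '|'.
Doubling vR|vR|vR|vR with '|' between the halves:

vR|vR|vR|vR|vR|vR|vR|vR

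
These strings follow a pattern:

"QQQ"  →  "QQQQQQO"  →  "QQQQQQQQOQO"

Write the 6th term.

QQQQQQQQQQQQQQOQOQOQOQO

Each term wraps the previous one in QQ on the left and QO on the right.
From QQQQQQQQOQO, 3 further steps: QQQQQQQQOQO → QQQQQQQQQQOQOQO → QQQQQQQQQQQQOQOQOQO → (answer).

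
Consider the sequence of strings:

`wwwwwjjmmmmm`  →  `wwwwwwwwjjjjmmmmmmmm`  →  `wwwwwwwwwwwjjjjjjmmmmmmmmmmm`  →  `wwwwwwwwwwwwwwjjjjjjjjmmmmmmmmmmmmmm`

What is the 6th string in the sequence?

The n-th term is 3n+2 w's then 2n j's then 3n+2 m's (n = 1, 2, …).
Setting n = 6 gives 20, 12, 20 characters in each block.

wwwwwwwwwwwwwwwwwwwwjjjjjjjjjjjjmmmmmmmmmmmmmmmmmmmm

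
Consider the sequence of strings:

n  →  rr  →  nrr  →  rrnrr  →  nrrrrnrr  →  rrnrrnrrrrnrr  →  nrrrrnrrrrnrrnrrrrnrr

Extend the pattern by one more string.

This is a Fibonacci-style word recurrence s(k) = s(k−2)·s(k−1): e.g. n·rr = nrr.
Continuing: rrnrrnrrrrnrr · nrrrrnrrrrnrrnrrrrnrr gives term 8.

rrnrrnrrrrnrrnrrrrnrrrrnrrnrrrrnrr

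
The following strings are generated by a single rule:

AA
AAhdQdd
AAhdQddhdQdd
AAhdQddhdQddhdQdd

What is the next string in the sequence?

Each term is the previous one with hdQdd appended.
Applying this once more to AAhdQddhdQddhdQdd:

AAhdQddhdQddhdQddhdQdd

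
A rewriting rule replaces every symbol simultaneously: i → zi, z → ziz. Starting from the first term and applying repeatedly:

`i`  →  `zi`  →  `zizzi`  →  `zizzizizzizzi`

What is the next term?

Applying the rule to each of the 13 symbols of zizzizizzizzi gives the pieces ziz zi ziz ziz zi ziz zi ziz ziz zi ziz ziz zi, which concatenate to the answer.

zizzizizzizzizizzizizzizzizizzizzi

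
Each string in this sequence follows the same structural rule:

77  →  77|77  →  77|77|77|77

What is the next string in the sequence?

s(k+1) = s(k)·|·s(k) — each term doubles the last with '|' between the halves.
Doubling 77|77|77|77 with '|' between the halves:

77|77|77|77|77|77|77|77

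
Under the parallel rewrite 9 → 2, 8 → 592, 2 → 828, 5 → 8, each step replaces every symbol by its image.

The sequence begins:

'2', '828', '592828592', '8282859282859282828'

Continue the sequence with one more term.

φ(8282859282859282828) expands symbol-by-symbol to 592 828 592 828 592 8 2 828 592 828 592 8 2 828 592 828 592 828 592; joining the 19 pieces gives the next term.

5928285928285928282859282859282828592828592828592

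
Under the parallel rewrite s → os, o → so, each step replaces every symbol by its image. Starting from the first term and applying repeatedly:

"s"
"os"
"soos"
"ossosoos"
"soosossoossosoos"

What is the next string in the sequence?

Rewriting the 16 symbols of soosossoossosoos one by one yields os so so os so os os so so os os so os so so os; concatenated:

ossosoossoosossosoosossoossosoos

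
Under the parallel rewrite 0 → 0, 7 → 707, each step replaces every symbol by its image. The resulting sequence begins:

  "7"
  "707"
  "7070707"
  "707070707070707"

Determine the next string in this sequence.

φ(707070707070707) expands symbol-by-symbol to 707 0 707 0 707 0 707 0 707 0 707 0 707 0 707; joining the 15 pieces gives the next term.

7070707070707070707070707070707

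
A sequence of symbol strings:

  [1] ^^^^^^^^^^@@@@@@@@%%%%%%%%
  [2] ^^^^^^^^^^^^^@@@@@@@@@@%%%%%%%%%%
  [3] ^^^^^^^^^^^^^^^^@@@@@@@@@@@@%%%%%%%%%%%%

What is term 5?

^^^^^^^^^^^^^^^^^^^^^^@@@@@@@@@@@@@@@@%%%%%%%%%%%%%%%%

Term n consists of 3n+1 ^'s, followed by 2n+2 @'s, followed by 2n+2 %'s, where the shown terms are n = 3, 4, 5.
Setting n = 7 gives 22, 16, 16 characters in each block.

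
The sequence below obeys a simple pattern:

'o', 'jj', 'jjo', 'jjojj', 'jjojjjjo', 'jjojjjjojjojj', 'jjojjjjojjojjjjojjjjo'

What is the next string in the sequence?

jjojjjjojjojjjjojjjjojjojjjjojjojj

This is a Fibonacci-style word recurrence s(k) = s(k−1)·s(k−2): e.g. jj·o = jjo.
The next term joins jjojjjjojjojjjjojjjjo and jjojjjjojjojj.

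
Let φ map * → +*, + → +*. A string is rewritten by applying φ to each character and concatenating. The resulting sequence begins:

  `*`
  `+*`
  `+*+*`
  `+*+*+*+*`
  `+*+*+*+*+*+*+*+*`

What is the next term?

φ(+*+*+*+*+*+*+*+*) expands symbol-by-symbol to +* +* +* +* +* +* +* +* +* +* +* +* +* +* +* +*; joining the 16 pieces gives the next term.

+*+*+*+*+*+*+*+*+*+*+*+*+*+*+*+*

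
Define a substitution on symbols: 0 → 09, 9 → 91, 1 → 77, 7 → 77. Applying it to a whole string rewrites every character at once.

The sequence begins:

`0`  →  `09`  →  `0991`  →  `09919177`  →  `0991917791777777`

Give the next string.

09919177917777779177777777777777

Replace each of the 16 characters of 0991917791777777 in place — 09 91 91 77 91 77 77 77 91 77 77 77 77 77 77 77 — and concatenate.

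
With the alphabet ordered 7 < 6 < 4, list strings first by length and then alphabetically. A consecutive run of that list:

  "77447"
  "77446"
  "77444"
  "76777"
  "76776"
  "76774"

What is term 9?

Continuing the enumeration 3 steps past 76774: 76774 → 76767 → 76766 → (answer).

76764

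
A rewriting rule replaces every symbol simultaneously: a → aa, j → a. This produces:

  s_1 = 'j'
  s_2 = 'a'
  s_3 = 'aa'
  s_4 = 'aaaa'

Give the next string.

Rewriting each symbol of aaaa: a→aa, a→aa, a→aa, a→aa, which concatenates to aa aa aa aa.

aaaaaaaa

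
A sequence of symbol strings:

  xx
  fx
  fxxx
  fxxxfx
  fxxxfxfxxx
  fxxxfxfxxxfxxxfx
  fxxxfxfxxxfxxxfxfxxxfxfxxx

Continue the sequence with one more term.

fxxxfxfxxxfxxxfxfxxxfxfxxxfxxxfxfxxxfxxxfx

This is a Fibonacci-style word recurrence s(k) = s(k−1)·s(k−2): e.g. fx·xx = fxxx.
The next term joins fxxxfxfxxxfxxxfxfxxxfxfxxx and fxxxfxfxxxfxxxfx.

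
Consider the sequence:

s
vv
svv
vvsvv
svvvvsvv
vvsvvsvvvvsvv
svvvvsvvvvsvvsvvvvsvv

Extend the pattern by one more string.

This is a Fibonacci-style word recurrence s(k) = s(k−2)·s(k−1): e.g. s·vv = svv.
So term 8 is vvsvvsvvvvsvv·svvvvsvvvvsvvsvvvvsvv.

vvsvvsvvvvsvvsvvvvsvvvvsvvsvvvvsvv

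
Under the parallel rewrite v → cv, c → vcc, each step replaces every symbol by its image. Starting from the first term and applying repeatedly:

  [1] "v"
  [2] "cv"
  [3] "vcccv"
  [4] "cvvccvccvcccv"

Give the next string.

vcccvcvvccvcccvvccvcccvvccvccvcccv

Applying the rule to each of the 13 symbols of cvvccvccvcccv gives the pieces vcc cv cv vcc vcc cv vcc vcc cv vcc vcc vcc cv, which concatenate to the answer.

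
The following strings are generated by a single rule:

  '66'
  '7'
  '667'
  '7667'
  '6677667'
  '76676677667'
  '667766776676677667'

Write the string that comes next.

This is a Fibonacci-style word recurrence s(k) = s(k−2)·s(k−1): e.g. 66·7 = 667.
So term 8 is 76676677667·667766776676677667.

76676677667667766776676677667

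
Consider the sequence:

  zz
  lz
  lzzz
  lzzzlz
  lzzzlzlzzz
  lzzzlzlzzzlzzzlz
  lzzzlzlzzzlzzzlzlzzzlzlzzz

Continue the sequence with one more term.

lzzzlzlzzzlzzzlzlzzzlzlzzzlzzzlzlzzzlzzzlz

Each term (from the third on) is the previous term followed by the one before it: term 3 = lz·zz = lzzz.
So term 8 is lzzzlzlzzzlzzzlzlzzzlzlzzz·lzzzlzlzzzlzzzlz.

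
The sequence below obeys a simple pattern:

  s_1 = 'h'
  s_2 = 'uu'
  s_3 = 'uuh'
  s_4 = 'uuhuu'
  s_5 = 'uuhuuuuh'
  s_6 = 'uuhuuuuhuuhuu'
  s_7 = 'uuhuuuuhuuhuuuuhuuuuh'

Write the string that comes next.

From term 3 onward, concatenate the last term with the second-to-last: uu·h = uuh, uuh·uu = uuhuu, …
Continuing: uuhuuuuhuuhuuuuhuuuuh · uuhuuuuhuuhuu gives term 8.

uuhuuuuhuuhuuuuhuuuuhuuhuuuuhuuhuu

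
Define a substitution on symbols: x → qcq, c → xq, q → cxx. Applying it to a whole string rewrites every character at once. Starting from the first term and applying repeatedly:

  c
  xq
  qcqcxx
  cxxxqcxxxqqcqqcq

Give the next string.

Replace each of the 16 characters of cxxxqcxxxqqcqqcq in place — xq qcq qcq qcq cxx xq qcq qcq qcq cxx cxx xq cxx cxx xq cxx — and concatenate.

xqqcqqcqqcqcxxxqqcqqcqqcqcxxcxxxqcxxcxxxqcxx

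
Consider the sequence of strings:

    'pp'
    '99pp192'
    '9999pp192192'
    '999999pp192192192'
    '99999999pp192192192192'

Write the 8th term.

Every step adds 99 to the front and 192 to the end of the previous string.
From 99999999pp192192192192, 3 further steps: 99999999pp192192192192 → 9999999999pp192192192192192 → 999999999999pp192192192192192192 → (answer).

99999999999999pp192192192192192192192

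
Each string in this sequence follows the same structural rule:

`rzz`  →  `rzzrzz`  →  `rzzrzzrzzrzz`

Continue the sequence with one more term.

s(k+1) = s(k)·s(k) — each term doubles the last.
Doubling rzzrzzrzzrzz:

rzzrzzrzzrzzrzzrzzrzzrzz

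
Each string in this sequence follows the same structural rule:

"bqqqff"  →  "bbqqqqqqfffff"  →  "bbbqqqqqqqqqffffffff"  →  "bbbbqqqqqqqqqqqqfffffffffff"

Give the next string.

bbbbbqqqqqqqqqqqqqqqffffffffffffff

Each string has the form b^{n} q^{3n} f^{3n-1} (n = 1, 2, …).
For the next term, n = 5, so the run lengths are 5, 15, 14.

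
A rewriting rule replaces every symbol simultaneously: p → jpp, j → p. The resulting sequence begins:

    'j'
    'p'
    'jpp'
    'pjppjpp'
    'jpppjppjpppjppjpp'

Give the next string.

φ(jpppjppjpppjppjpp) expands symbol-by-symbol to p jpp jpp jpp p jpp jpp p jpp jpp jpp p jpp jpp p jpp jpp; joining the 17 pieces gives the next term.

pjppjppjpppjppjpppjppjppjpppjppjpppjppjpp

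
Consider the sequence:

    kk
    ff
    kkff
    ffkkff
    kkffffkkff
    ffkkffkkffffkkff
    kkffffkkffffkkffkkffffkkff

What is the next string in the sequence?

ffkkffkkffffkkffkkffffkkffffkkffkkffffkkff

This is a Fibonacci-style word recurrence s(k) = s(k−2)·s(k−1): e.g. kk·ff = kkff.
So term 8 is ffkkffkkffffkkff·kkffffkkffffkkffkkffffkkff.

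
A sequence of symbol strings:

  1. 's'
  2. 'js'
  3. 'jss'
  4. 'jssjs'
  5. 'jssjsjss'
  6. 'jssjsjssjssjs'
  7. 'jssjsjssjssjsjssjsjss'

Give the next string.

jssjsjssjssjsjssjsjssjssjsjssjssjs

Each term (from the third on) is the previous term followed by the one before it: term 3 = js·s = jss.
The next term joins jssjsjssjssjsjssjsjss and jssjsjssjssjs.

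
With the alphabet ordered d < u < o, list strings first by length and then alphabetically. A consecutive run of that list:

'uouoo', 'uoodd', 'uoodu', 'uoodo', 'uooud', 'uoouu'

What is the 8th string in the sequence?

Advancing 2 positions from uoouu through uoouu → uoouo reaches term 8.

uoood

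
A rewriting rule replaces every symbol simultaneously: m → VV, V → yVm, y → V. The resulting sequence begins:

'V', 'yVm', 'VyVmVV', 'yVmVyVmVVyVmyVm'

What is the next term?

Applying the rule to each of the 15 symbols of yVmVyVmVVyVmyVm gives the pieces V yVm VV yVm V yVm VV yVm yVm V yVm VV V yVm VV, which concatenate to the answer.

VyVmVVyVmVyVmVVyVmyVmVyVmVVVyVmVV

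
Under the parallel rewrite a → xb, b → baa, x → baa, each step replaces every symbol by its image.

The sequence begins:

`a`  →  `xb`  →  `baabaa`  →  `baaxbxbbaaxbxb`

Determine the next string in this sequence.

Rewriting the 14 symbols of baaxbxbbaaxbxb one by one yields baa xb xb baa baa baa baa baa xb xb baa baa baa baa; concatenated:

baaxbxbbaabaabaabaabaaxbxbbaabaabaabaa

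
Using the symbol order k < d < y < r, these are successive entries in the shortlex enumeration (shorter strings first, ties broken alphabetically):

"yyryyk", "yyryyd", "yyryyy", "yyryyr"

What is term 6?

yyryrd

Continuing the enumeration 2 steps past yyryyr: yyryyr → yyryrk → (answer).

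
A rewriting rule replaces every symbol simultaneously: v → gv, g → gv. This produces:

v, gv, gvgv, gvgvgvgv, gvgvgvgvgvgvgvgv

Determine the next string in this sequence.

φ(gvgvgvgvgvgvgvgv) expands symbol-by-symbol to gv gv gv gv gv gv gv gv gv gv gv gv gv gv gv gv; joining the 16 pieces gives the next term.

gvgvgvgvgvgvgvgvgvgvgvgvgvgvgvgv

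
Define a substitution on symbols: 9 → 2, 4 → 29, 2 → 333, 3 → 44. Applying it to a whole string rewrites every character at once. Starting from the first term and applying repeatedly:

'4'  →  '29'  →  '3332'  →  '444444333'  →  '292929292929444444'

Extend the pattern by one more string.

Rewriting the 18 symbols of 292929292929444444 one by one yields 333 2 333 2 333 2 333 2 333 2 333 2 29 29 29 29 29 29; concatenated:

333233323332333233323332292929292929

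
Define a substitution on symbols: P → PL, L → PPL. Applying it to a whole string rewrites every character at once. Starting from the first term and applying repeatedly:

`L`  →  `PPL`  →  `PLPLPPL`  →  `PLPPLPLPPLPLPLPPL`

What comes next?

Replace each of the 17 characters of PLPPLPLPPLPLPLPPL in place — PL PPL PL PL PPL PL PPL PL PL PPL PL PPL PL PPL PL PL PPL — and concatenate.

PLPPLPLPLPPLPLPPLPLPLPPLPLPPLPLPPLPLPLPPL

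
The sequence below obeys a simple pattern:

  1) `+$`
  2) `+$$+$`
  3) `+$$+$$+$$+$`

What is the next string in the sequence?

Each string is two copies of the previous one joined by '$'.
One more doubling of +$$+$$+$$+$ gives the answer.

+$$+$$+$$+$$+$$+$$+$$+$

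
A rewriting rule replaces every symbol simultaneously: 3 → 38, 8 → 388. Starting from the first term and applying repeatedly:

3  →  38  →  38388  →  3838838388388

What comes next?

Rewriting the 13 symbols of 3838838388388 one by one yields 38 388 38 388 388 38 388 38 388 388 38 388 388; concatenated:

3838838388388383883838838838388388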